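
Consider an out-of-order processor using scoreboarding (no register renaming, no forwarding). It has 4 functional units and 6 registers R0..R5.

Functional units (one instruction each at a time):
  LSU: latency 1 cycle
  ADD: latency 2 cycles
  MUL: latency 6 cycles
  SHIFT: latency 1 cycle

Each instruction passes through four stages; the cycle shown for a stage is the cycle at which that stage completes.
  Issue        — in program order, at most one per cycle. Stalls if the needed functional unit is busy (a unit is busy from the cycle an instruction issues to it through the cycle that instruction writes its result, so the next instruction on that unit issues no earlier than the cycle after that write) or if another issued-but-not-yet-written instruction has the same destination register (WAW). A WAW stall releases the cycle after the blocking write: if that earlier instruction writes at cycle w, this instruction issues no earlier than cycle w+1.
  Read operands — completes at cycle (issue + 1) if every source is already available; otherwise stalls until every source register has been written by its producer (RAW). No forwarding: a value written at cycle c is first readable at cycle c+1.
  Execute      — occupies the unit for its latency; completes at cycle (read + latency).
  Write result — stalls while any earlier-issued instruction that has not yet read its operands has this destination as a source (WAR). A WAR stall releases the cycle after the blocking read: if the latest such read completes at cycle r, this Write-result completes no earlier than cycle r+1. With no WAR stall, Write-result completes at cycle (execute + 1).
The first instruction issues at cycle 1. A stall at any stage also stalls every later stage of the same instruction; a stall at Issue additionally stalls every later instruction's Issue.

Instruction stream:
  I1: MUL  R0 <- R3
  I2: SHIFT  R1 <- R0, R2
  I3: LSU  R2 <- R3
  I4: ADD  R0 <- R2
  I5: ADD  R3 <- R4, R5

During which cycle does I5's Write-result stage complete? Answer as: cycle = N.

cycle = 20

[1] I1→MUL
[2] I1 RO, I2→SHIFT
[3] I3→LSU
[4] I3 RO
[5] I3 EX
[8] I1 EX
[9] I1 WR R0
[10] I2 RO, I4→ADD
[11] I2 EX, I3 WR R2
[12] I2 WR R1, I4 RO
[14] I4 EX
[15] I4 WR R0
[16] I5→ADD
[17] I5 RO
[19] I5 EX
[20] I5 WR R3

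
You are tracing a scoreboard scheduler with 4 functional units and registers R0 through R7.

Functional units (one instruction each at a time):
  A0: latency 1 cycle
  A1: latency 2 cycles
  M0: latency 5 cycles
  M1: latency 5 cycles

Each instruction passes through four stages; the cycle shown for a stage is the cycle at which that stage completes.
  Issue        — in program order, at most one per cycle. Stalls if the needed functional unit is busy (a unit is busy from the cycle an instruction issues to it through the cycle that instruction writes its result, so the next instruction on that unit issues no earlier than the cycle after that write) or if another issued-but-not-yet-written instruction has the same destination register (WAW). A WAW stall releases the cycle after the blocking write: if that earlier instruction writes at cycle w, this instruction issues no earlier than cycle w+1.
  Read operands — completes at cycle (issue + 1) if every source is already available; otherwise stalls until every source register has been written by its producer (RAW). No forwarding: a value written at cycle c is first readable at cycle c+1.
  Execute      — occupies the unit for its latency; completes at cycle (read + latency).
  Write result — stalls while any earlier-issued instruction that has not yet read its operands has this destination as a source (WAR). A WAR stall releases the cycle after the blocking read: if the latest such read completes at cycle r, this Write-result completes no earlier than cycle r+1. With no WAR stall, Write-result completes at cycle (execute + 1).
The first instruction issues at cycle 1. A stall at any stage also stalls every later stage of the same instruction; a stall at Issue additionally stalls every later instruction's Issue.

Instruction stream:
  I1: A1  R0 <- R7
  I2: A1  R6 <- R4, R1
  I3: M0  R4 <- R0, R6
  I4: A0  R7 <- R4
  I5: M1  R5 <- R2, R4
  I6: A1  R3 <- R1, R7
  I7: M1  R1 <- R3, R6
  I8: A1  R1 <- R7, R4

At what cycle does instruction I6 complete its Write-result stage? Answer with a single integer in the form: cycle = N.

cycle = 24

t=1  I1→A1
t=2  I1 RO
t=4  I1 EX
t=5  I1 WR R0
t=6  I2→A1
t=7  I2 RO; I3→M0
t=8  I4→A0
t=9  I2 EX; I5→M1
t=10  I2 WR R6
t=11  I3 RO; I6→A1
t=16  I3 EX
t=17  I3 WR R4
t=18  I4 RO; I5 RO
t=19  I4 EX
t=20  I4 WR R7
t=21  I6 RO
t=23  I5 EX; I6 EX
t=24  I5 WR R5; I6 WR R3
t=25  I7→M1
t=26  I7 RO
t=31  I7 EX
t=32  I7 WR R1
t=33  I8→A1
t=34  I8 RO
t=36  I8 EX
t=37  I8 WR R1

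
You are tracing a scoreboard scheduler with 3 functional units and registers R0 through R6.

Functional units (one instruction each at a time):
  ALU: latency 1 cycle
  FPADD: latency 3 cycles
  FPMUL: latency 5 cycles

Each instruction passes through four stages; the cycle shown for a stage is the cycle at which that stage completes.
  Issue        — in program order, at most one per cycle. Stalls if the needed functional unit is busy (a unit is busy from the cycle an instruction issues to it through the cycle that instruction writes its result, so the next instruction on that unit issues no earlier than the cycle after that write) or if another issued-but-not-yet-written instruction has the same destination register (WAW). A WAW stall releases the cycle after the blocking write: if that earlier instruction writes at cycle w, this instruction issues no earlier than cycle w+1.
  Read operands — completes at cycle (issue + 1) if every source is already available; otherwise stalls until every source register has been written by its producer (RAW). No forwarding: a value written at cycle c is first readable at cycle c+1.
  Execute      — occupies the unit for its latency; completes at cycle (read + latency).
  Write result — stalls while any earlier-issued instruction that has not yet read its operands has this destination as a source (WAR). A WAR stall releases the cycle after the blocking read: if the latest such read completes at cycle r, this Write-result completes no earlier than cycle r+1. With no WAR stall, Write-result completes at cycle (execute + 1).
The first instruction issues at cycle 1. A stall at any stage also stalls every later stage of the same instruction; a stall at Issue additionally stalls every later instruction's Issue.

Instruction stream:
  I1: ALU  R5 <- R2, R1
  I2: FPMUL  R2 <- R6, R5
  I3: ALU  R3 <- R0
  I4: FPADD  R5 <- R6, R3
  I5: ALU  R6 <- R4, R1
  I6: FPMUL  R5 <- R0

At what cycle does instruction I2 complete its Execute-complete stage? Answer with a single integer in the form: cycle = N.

cycle = 10

cycle 1: I1 dispatched to ALU
cycle 2: I1 operands ready, I2 dispatched to FPMUL
cycle 3: I1 complete
cycle 4: R5←I1
cycle 5: I2 operands ready, I3 dispatched to ALU
cycle 6: I3 operands ready, I4 dispatched to FPADD
cycle 7: I3 complete
cycle 8: R3←I3
cycle 9: I4 operands ready, I5 dispatched to ALU
cycle 10: I2 complete, I5 operands ready
cycle 11: R2←I2, I5 complete
cycle 12: I4 complete, R6←I5
cycle 13: R5←I4
cycle 14: I6 dispatched to FPMUL
cycle 15: I6 operands ready
cycle 20: I6 complete
cycle 21: R5←I6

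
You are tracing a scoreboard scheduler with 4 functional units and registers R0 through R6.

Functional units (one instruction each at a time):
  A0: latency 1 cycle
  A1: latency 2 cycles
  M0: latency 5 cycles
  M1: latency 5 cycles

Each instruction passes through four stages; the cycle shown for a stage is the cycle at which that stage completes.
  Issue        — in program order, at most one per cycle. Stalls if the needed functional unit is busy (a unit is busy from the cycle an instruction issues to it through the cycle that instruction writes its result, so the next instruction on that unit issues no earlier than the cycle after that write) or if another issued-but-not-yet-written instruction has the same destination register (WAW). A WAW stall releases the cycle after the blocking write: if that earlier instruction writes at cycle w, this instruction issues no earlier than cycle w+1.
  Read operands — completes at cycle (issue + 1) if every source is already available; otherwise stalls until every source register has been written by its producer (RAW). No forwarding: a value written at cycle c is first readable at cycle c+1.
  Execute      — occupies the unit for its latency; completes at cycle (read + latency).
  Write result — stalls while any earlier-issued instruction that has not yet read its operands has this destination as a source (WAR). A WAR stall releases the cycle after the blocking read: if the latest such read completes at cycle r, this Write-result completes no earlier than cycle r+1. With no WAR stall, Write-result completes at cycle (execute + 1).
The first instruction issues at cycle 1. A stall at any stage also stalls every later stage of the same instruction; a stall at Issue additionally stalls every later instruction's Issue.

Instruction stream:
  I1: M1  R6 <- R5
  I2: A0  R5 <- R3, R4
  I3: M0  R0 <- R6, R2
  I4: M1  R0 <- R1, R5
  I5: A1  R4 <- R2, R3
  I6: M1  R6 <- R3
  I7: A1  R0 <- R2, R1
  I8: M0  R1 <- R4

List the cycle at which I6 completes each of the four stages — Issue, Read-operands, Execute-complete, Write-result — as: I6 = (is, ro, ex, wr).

cycle 1: I1 dispatched to M1
cycle 2: I1 operands ready · I2 dispatched to A0
cycle 3: I2 operands ready · I3 dispatched to M0
cycle 4: I2 complete
cycle 5: R5←I2
cycle 7: I1 complete
cycle 8: R6←I1
cycle 9: I3 operands ready
cycle 14: I3 complete
cycle 15: R0←I3
cycle 16: I4 dispatched to M1
cycle 17: I4 operands ready · I5 dispatched to A1
cycle 18: I5 operands ready
cycle 20: I5 complete
cycle 21: R4←I5
cycle 22: I4 complete
cycle 23: R0←I4
cycle 24: I6 dispatched to M1
cycle 25: I6 operands ready · I7 dispatched to A1
cycle 26: I7 operands ready · I8 dispatched to M0
cycle 27: I8 operands ready
cycle 28: I7 complete
cycle 29: R0←I7
cycle 30: I6 complete
cycle 31: R6←I6
cycle 32: I8 complete
cycle 33: R1←I8

I6 = (24, 25, 30, 31)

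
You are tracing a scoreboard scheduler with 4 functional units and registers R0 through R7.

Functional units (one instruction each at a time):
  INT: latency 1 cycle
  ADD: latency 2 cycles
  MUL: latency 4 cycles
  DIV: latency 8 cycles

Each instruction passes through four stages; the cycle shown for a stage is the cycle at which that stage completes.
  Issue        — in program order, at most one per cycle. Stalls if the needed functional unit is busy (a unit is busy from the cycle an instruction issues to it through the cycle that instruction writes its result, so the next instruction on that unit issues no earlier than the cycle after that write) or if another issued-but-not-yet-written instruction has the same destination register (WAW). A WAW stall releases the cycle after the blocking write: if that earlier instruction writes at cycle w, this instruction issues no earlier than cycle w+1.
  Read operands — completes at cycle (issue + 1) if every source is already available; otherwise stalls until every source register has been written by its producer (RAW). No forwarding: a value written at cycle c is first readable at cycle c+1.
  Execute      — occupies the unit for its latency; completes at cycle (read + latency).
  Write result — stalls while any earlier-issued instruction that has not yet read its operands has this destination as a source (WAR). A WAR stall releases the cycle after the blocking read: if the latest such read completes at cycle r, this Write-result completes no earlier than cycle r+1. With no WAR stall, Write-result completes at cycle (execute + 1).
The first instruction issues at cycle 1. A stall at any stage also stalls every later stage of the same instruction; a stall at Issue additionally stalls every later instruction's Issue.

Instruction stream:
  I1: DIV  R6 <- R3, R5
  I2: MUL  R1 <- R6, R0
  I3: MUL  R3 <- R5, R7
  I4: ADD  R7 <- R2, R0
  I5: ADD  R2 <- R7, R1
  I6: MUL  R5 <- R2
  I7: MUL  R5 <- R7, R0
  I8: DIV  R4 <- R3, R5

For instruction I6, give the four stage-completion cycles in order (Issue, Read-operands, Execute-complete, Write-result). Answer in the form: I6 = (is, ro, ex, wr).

I6 = (25, 29, 33, 34)

1) issue 1, read 2, done 10, write 11
2) issue 2, read 12, done 16, write 17  <RAW R6: wait I1 write@11>
3) issue 18, read 19, done 23, write 24  <struct: MUL busy until I2 writes@17>
4) issue 19, read 20, done 22, write 23
5) issue 24, read 25, done 27, write 28  <struct: ADD busy until I4 writes@23>
6) issue 25, read 29, done 33, write 34  <RAW R2: wait I5 write@28>
7) issue 35, read 36, done 40, write 41  <struct: MUL busy until I6 writes@34>
8) issue 36, read 42, done 50, write 51  <RAW R5: wait I7 write@41>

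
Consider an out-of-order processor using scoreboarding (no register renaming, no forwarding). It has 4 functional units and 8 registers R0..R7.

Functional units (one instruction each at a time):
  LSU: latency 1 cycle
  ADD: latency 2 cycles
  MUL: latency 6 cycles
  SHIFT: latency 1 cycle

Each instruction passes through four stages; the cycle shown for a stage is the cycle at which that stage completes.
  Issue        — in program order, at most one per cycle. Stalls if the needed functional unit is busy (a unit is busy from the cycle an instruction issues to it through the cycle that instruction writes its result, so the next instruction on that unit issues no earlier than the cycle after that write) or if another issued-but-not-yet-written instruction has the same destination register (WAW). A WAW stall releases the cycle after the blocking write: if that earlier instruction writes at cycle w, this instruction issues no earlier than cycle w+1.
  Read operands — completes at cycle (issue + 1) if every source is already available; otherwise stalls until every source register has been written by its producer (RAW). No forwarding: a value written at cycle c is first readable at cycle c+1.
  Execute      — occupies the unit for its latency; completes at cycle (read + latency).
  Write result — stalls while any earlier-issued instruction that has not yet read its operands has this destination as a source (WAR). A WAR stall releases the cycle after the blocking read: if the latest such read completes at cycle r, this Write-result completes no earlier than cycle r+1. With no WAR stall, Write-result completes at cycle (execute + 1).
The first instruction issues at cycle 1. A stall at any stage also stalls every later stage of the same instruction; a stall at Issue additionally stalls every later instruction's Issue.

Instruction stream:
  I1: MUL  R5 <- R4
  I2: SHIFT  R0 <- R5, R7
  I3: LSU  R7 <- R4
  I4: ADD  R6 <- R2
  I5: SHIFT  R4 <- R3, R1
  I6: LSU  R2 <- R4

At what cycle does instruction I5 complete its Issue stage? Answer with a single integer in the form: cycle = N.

cycle = 13

c1: I1 dispatched to MUL
c2: I1 operands ready; I2 dispatched to SHIFT
c3: I3 dispatched to LSU
c4: I3 operands ready; I4 dispatched to ADD
c5: I3 complete; I4 operands ready
c7: I4 complete
c8: I1 complete; R6←I4
c9: R5←I1
c10: I2 operands ready
c11: I2 complete; R7←I3
c12: R0←I2
c13: I5 dispatched to SHIFT
c14: I5 operands ready; I6 dispatched to LSU
c15: I5 complete
c16: R4←I5
c17: I6 operands ready
c18: I6 complete
c19: R2←I6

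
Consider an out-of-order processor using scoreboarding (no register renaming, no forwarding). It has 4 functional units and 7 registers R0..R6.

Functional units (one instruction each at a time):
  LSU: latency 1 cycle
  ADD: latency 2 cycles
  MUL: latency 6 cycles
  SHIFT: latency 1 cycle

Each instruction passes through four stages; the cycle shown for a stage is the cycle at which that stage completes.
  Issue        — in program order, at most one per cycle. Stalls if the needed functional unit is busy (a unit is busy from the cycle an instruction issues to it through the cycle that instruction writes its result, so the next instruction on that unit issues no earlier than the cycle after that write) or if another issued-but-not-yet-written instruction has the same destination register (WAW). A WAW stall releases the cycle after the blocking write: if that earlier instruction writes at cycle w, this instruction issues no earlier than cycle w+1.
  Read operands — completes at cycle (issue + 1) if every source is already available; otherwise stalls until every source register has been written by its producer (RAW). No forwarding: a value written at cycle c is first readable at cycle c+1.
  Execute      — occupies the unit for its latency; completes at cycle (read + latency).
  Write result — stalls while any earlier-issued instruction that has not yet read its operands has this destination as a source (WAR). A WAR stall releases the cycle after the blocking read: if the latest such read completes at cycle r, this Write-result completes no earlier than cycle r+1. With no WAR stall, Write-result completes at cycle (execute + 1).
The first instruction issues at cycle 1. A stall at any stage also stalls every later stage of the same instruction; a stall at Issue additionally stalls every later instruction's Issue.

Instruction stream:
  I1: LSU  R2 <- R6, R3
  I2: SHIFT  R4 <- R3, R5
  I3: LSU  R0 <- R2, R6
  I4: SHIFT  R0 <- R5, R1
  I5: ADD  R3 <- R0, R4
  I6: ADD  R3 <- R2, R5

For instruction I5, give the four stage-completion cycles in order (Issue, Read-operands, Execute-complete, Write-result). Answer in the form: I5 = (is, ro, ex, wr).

t=1  I1 issues→LSU
t=2  I1 reads | I2 issues→SHIFT
t=3  I1 exec-done | I2 reads
t=4  I1 writes R2 | I2 exec-done
t=5  I2 writes R4 | I3 issues→LSU
t=6  I3 reads
t=7  I3 exec-done
t=8  I3 writes R0
t=9  I4 issues→SHIFT
t=10  I4 reads | I5 issues→ADD
t=11  I4 exec-done
t=12  I4 writes R0
t=13  I5 reads
t=15  I5 exec-done
t=16  I5 writes R3
t=17  I6 issues→ADD
t=18  I6 reads
t=20  I6 exec-done
t=21  I6 writes R3

I5 = (10, 13, 15, 16)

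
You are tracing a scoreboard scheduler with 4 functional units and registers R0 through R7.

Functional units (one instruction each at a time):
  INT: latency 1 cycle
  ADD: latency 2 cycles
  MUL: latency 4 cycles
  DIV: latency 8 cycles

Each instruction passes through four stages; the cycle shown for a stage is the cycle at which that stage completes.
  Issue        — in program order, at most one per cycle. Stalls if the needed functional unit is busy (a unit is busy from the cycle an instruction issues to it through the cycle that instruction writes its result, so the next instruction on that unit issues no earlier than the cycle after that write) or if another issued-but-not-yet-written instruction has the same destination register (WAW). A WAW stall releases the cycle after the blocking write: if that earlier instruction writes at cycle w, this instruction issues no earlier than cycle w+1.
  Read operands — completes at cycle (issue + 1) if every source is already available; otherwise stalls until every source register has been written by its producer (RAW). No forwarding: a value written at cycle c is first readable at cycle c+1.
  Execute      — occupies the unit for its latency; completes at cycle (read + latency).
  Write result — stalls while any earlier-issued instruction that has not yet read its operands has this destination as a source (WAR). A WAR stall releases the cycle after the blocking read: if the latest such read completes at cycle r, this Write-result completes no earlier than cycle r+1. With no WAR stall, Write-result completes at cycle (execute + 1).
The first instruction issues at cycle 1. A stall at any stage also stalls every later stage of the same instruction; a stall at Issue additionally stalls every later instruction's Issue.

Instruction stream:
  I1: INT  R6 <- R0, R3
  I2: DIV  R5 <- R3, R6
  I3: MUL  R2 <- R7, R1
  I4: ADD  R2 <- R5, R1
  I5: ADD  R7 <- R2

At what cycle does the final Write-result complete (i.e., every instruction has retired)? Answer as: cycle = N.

cycle = 23

[1] I1 dispatched to INT
[2] I1 operands ready · I2 dispatched to DIV
[3] I1 complete · I3 dispatched to MUL
[4] R6←I1 · I3 operands ready
[5] I2 operands ready
[8] I3 complete
[9] R2←I3
[10] I4 dispatched to ADD
[13] I2 complete
[14] R5←I2
[15] I4 operands ready
[17] I4 complete
[18] R2←I4
[19] I5 dispatched to ADD
[20] I5 operands ready
[22] I5 complete
[23] R7←I5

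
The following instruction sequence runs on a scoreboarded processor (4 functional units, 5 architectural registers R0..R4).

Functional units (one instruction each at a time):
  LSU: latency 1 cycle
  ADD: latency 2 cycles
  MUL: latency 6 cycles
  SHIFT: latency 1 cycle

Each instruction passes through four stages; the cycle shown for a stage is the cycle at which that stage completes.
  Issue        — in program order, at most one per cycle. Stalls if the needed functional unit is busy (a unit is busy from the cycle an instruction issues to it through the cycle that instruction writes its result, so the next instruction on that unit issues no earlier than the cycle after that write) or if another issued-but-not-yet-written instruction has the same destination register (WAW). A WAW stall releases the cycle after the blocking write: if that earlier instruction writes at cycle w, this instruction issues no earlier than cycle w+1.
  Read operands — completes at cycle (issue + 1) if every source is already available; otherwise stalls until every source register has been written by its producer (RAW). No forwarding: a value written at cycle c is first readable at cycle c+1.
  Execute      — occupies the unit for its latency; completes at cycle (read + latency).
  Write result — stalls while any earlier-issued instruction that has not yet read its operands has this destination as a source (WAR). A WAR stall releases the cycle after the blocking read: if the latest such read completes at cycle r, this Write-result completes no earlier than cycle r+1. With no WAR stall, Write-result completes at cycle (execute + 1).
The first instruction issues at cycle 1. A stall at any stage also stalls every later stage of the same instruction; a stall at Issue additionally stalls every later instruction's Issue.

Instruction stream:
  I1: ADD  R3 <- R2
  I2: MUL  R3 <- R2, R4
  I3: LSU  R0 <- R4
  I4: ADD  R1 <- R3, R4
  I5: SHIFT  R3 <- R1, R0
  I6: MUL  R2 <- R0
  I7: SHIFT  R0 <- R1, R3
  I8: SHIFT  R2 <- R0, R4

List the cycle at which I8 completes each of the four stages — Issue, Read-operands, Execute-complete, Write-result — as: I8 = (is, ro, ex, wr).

  I1 | 1 | 2 | 4 | 5
  I2 | 6 | 7 | 13 | 14   WAW R3: wait I1 write@5
  I3 | 7 | 8 | 9 | 10
  I4 | 8 | 15 | 17 | 18   RAW R3: wait I2 write@14
  I5 | 15 | 19 | 20 | 21   WAW R3: wait I2 write@14 · RAW R1: wait I4 write@18
  I6 | 16 | 17 | 23 | 24
  I7 | 22 | 23 | 24 | 25   struct: SHIFT busy until I5 writes@21
  I8 | 26 | 27 | 28 | 29   struct: SHIFT busy until I7 writes@25

I8 = (26, 27, 28, 29)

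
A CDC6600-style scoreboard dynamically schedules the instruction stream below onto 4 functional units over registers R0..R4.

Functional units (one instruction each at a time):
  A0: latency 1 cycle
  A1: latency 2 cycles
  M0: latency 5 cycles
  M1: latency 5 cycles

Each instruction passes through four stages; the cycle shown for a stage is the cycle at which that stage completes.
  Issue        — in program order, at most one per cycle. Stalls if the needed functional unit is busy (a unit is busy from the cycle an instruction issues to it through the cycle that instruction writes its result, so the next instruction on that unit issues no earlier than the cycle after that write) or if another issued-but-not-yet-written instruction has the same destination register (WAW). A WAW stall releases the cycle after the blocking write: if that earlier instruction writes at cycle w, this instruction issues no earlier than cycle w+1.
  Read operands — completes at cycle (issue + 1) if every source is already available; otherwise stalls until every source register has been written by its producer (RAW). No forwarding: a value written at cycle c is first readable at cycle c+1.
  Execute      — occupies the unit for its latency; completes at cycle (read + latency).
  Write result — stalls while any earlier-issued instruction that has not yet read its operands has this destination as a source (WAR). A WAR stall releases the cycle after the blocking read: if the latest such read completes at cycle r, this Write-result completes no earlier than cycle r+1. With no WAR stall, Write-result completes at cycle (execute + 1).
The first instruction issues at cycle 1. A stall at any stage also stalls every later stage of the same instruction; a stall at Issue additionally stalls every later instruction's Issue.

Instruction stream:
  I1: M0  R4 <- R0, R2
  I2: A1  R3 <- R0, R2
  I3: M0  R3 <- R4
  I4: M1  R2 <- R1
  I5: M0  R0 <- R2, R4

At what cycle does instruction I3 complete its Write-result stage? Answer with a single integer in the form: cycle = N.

cycle 1: I1 dispatched to M0
cycle 2: I1 operands ready · I2 dispatched to A1
cycle 3: I2 operands ready
cycle 5: I2 complete
cycle 6: R3←I2
cycle 7: I1 complete
cycle 8: R4←I1
cycle 9: I3 dispatched to M0
cycle 10: I3 operands ready · I4 dispatched to M1
cycle 11: I4 operands ready
cycle 15: I3 complete
cycle 16: R3←I3 · I4 complete
cycle 17: R2←I4 · I5 dispatched to M0
cycle 18: I5 operands ready
cycle 23: I5 complete
cycle 24: R0←I5

cycle = 16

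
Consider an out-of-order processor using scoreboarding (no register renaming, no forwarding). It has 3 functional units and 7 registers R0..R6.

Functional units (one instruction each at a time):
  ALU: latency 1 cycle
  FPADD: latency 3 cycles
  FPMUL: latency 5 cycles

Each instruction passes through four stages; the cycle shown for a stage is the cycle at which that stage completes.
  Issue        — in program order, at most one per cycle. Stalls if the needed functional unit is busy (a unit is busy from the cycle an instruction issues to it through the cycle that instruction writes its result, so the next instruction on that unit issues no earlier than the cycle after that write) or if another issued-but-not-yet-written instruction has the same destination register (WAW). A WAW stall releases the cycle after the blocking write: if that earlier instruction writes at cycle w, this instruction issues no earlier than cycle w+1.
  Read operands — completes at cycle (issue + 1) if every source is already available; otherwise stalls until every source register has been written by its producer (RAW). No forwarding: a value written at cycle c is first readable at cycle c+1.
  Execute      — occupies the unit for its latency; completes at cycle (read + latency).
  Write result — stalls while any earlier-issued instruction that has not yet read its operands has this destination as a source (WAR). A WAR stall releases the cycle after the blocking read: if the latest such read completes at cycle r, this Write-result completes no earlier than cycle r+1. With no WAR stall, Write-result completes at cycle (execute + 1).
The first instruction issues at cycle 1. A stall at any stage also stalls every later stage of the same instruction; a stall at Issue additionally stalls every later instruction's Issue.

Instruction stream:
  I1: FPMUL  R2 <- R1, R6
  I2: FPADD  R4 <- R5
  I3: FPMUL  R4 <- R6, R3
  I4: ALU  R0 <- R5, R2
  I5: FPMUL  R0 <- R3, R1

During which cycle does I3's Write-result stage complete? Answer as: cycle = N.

[I1] 1/2/7/8
[I2] 2/3/6/7
[I3] 9/10/15/16  (struct: FPMUL busy until I1 writes@8)
[I4] 10/11/12/13
[I5] 17/18/23/24  (struct: FPMUL busy until I3 writes@16)

cycle = 16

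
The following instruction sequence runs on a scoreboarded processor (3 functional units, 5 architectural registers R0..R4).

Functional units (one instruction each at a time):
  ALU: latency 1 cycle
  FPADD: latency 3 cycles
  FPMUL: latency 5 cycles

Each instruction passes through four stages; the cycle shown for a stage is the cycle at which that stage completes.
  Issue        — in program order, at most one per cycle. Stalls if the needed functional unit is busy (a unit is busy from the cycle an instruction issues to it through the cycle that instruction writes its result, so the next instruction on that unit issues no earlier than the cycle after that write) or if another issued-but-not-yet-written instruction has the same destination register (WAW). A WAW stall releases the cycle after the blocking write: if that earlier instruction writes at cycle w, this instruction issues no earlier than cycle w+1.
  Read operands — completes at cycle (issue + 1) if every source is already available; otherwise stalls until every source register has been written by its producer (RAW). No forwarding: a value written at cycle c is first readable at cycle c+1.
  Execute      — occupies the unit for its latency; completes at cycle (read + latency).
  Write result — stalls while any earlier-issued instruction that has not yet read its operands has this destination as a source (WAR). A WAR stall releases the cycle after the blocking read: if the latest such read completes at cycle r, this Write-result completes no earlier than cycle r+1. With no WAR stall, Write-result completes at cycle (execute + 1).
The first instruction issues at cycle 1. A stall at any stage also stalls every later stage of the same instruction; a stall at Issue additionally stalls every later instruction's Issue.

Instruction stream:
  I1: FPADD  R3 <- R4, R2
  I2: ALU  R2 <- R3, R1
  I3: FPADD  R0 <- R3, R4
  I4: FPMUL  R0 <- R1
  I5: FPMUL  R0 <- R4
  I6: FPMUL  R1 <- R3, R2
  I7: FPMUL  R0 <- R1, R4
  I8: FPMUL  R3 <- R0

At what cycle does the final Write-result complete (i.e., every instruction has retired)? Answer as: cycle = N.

cycle = 52

c1: I1→FPADD
c2: I1 RO · I2→ALU
c5: I1 EX
c6: I1 WR R3
c7: I2 RO · I3→FPADD
c8: I2 EX · I3 RO
c9: I2 WR R2
c11: I3 EX
c12: I3 WR R0
c13: I4→FPMUL
c14: I4 RO
c19: I4 EX
c20: I4 WR R0
c21: I5→FPMUL
c22: I5 RO
c27: I5 EX
c28: I5 WR R0
c29: I6→FPMUL
c30: I6 RO
c35: I6 EX
c36: I6 WR R1
c37: I7→FPMUL
c38: I7 RO
c43: I7 EX
c44: I7 WR R0
c45: I8→FPMUL
c46: I8 RO
c51: I8 EX
c52: I8 WR R3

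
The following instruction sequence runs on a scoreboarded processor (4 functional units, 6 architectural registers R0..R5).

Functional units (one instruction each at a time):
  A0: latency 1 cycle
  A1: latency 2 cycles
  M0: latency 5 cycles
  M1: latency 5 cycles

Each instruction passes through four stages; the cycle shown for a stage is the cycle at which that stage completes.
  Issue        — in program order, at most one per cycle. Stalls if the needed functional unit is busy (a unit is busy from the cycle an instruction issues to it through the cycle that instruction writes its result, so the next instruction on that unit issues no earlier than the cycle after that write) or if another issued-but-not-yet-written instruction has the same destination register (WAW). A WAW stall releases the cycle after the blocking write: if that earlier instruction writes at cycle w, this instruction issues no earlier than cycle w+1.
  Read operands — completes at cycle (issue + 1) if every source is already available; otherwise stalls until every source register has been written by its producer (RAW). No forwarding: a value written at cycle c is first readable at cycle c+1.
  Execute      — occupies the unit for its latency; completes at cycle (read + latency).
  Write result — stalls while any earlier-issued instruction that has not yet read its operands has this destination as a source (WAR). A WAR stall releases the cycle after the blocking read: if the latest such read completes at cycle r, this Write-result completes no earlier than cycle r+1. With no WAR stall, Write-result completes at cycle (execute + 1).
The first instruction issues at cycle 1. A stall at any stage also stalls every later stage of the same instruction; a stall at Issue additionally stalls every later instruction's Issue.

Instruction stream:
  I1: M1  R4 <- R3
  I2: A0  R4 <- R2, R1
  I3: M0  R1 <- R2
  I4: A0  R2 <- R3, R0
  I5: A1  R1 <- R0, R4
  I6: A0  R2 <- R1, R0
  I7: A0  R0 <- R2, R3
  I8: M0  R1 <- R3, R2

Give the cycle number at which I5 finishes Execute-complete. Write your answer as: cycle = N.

cycle 1: I1 issues→M1
cycle 2: I1 reads
cycle 7: I1 exec-done
cycle 8: I1 writes R4
cycle 9: I2 issues→A0
cycle 10: I2 reads | I3 issues→M0
cycle 11: I2 exec-done | I3 reads
cycle 12: I2 writes R4
cycle 13: I4 issues→A0
cycle 14: I4 reads
cycle 15: I4 exec-done
cycle 16: I3 exec-done | I4 writes R2
cycle 17: I3 writes R1
cycle 18: I5 issues→A1
cycle 19: I5 reads | I6 issues→A0
cycle 21: I5 exec-done
cycle 22: I5 writes R1
cycle 23: I6 reads
cycle 24: I6 exec-done
cycle 25: I6 writes R2
cycle 26: I7 issues→A0
cycle 27: I7 reads | I8 issues→M0
cycle 28: I7 exec-done | I8 reads
cycle 29: I7 writes R0
cycle 33: I8 exec-done
cycle 34: I8 writes R1

cycle = 21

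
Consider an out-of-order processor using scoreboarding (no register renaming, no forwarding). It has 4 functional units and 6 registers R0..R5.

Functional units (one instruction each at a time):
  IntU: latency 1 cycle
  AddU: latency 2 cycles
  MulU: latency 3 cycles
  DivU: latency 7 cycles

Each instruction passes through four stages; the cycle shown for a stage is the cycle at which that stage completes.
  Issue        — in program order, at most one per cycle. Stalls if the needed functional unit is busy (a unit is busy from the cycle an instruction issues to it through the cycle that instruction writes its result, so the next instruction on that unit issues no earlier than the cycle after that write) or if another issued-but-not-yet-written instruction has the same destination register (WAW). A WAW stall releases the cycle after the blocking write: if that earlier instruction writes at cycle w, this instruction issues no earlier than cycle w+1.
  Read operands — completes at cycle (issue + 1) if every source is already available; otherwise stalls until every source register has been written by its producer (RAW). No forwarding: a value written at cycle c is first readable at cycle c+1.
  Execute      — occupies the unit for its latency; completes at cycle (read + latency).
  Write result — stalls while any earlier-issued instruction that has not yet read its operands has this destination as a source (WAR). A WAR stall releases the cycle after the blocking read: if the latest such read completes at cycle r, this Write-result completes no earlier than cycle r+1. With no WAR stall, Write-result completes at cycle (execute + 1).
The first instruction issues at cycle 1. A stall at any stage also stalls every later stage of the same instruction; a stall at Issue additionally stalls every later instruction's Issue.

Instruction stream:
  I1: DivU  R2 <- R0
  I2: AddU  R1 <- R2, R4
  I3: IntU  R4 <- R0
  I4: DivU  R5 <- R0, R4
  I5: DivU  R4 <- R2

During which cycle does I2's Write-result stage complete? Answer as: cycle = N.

I1 -> (1, 2, 9, 10)
I2 -> (2, 11, 13, 14)  // RAW R2: wait I1 write@10
I3 -> (3, 4, 5, 12)  // WAR R4: wait I2 read@11
I4 -> (11, 13, 20, 21)  // struct: DivU busy until I1 writes@10, RAW R4: wait I3 write@12
I5 -> (22, 23, 30, 31)  // struct: DivU busy until I4 writes@21

cycle = 14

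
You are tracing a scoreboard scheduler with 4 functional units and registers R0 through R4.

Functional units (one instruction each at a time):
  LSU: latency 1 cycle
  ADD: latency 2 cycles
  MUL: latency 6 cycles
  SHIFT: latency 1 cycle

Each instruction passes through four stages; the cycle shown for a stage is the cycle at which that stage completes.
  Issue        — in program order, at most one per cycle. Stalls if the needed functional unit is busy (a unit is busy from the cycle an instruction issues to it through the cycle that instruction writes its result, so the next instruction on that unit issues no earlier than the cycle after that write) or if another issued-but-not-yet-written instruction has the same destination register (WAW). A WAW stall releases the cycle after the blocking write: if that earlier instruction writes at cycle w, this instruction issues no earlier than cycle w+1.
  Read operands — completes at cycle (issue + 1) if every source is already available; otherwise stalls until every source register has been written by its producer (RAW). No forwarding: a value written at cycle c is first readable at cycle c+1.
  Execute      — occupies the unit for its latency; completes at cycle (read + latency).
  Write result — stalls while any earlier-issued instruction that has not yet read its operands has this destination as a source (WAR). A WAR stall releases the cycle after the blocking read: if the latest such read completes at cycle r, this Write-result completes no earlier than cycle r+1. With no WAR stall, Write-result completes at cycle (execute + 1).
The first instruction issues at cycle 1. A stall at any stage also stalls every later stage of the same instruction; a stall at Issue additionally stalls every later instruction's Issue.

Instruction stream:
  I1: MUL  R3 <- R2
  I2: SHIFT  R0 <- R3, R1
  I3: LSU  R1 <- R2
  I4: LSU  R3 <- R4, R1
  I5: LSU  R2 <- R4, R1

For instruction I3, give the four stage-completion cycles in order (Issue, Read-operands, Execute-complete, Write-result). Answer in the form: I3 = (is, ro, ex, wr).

c1: I1 issues→MUL
c2: I1 reads, I2 issues→SHIFT
c3: I3 issues→LSU
c4: I3 reads
c5: I3 exec-done
c8: I1 exec-done
c9: I1 writes R3
c10: I2 reads
c11: I2 exec-done, I3 writes R1
c12: I2 writes R0, I4 issues→LSU
c13: I4 reads
c14: I4 exec-done
c15: I4 writes R3
c16: I5 issues→LSU
c17: I5 reads
c18: I5 exec-done
c19: I5 writes R2

I3 = (3, 4, 5, 11)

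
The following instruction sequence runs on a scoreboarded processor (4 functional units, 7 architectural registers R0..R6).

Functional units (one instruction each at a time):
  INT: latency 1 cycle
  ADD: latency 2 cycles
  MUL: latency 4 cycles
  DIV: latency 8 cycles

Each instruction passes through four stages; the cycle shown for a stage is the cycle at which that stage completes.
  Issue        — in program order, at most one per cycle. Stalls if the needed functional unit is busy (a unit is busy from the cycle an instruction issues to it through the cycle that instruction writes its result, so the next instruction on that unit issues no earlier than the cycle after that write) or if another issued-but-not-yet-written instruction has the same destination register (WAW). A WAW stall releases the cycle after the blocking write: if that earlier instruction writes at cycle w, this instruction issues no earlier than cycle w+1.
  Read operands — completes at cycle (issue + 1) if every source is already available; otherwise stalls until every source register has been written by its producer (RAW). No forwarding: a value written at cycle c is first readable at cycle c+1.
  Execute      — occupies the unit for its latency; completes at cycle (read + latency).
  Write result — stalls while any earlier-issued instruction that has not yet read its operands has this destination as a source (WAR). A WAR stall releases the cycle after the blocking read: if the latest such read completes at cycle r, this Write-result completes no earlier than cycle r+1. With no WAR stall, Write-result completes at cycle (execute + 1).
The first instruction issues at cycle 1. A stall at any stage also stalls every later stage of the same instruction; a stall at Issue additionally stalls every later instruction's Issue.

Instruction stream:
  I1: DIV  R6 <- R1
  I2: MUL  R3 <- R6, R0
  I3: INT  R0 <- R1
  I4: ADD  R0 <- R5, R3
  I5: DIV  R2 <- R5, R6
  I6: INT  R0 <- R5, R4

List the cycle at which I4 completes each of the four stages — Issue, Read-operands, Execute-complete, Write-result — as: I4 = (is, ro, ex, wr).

t=1  I1→DIV
t=2  I1 RO, I2→MUL
t=3  I3→INT
t=4  I3 RO
t=5  I3 EX
t=10  I1 EX
t=11  I1 WR R6
t=12  I2 RO
t=13  I3 WR R0
t=14  I4→ADD
t=15  I5→DIV
t=16  I2 EX, I5 RO
t=17  I2 WR R3
t=18  I4 RO
t=20  I4 EX
t=21  I4 WR R0
t=22  I6→INT
t=23  I6 RO
t=24  I5 EX, I6 EX
t=25  I5 WR R2, I6 WR R0

I4 = (14, 18, 20, 21)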